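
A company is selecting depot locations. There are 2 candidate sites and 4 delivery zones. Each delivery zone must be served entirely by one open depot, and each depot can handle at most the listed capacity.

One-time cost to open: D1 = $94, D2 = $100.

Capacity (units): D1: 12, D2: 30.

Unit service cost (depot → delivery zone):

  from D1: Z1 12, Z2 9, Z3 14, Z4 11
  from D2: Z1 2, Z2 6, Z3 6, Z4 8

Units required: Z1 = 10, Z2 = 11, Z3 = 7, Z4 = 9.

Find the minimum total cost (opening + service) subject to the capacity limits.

Open {D1, D2}: Z1→D2 2·10=20, Z2→D2 6·11=66, Z3→D2 6·7=42, Z4→D1 11·9=99.
Loads: D1 carries 9/12, D2 carries 28/30. Service 227; fixed 194; total 421.
Next best feasible plan costs 427.

Minimum total cost: 421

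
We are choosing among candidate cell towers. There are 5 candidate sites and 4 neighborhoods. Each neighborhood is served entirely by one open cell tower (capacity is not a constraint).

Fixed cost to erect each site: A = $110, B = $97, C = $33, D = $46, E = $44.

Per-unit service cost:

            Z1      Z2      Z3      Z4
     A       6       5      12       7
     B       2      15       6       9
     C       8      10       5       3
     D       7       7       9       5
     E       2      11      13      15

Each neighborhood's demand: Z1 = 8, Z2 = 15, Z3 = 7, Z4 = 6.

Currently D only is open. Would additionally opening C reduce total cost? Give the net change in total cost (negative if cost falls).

Yes — net change −7 (cost falls by 7).

Current service cost with {D}: 254.
Adding C: each neighborhood re-picks its cheapest; new service cost 214, saving 40.
Extra fixed cost: 33. Net change = 33 − 40 = -7.
(Totals: 300 → 293.)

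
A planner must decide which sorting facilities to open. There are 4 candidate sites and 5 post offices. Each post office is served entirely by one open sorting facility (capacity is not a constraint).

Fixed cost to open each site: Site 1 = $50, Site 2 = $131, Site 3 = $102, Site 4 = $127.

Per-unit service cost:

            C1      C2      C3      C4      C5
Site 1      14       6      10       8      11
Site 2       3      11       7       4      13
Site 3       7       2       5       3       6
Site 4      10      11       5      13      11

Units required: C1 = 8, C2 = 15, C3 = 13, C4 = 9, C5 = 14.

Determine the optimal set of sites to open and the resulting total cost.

For any fixed open set, each post office goes to its cheapest open site; total = fixed + service.
{Site 3}: C1→Site 3 7·8=56, C2→Site 3 2·15=30, C3→Site 3 5·13=65, C4→Site 3 3·9=27, C5→Site 3 6·14=84. Service 262; fixed 102; total 364.
{Site 1, Site 3}: service 262 + fixed 152 = 414
{Site 2, Site 3}: service 230 + fixed 233 = 463
{Site 1, Site 2, Site 3, Site 4}: C1→Site 2 3·8=24, C2→Site 3 2·15=30, C3→Site 3 5·13=65, C4→Site 3 3·9=27, C5→Site 3 6·14=84. Service 230; fixed 410; total 640.
No other subset beats 364.

Open Site 3 only; minimum total cost 364.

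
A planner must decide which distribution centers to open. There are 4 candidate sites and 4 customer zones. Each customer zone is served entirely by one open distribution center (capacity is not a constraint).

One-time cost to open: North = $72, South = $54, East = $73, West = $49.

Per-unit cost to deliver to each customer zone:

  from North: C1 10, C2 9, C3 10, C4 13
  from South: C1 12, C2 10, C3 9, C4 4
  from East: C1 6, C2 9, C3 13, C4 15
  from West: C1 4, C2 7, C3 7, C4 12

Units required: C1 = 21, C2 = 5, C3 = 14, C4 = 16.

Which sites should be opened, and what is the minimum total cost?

Open South and West; minimum total cost 384.

For any fixed open set, each customer zone goes to its cheapest open site; total = fixed + service.
{South, West}: C1→West 4·21=84, C2→West 7·5=35, C3→West 7·14=98, C4→South 4·16=64. Service 281; fixed 103; total 384.
{North, South, West}: C1→West 4·21=84, C2→West 7·5=35, C3→West 7·14=98, C4→South 4·16=64. Service 281; fixed 175; total 456.
{South, East, West}: service 281 + fixed 176 = 457
{North, South, East, West}: service 281 + fixed 248 = 529
No other subset beats 384.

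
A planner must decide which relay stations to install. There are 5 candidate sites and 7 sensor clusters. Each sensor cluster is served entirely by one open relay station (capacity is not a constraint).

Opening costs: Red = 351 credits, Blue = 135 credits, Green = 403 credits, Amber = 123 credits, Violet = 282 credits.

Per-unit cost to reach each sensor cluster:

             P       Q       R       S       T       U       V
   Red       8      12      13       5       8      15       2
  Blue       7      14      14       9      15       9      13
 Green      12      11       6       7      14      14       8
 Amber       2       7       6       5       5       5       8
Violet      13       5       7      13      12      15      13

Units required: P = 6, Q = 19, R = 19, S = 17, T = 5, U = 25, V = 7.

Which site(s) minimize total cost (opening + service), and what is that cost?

Open Amber only; minimum total cost 673.

For any fixed open set, each sensor cluster goes to its cheapest open site; total = fixed + service.
{Amber}: P→Amber 2·6=12, Q→Amber 7·19=133, R→Amber 6·19=114, S→Amber 5·17=85, T→Amber 5·5=25, U→Amber 5·25=125, V→Amber 8·7=56. Service 550; fixed 123; total 673.
{Blue, Amber}: P→Amber 2·6=12, Q→Amber 7·19=133, R→Amber 6·19=114, S→Amber 5·17=85, T→Amber 5·5=25, U→Amber 5·25=125, V→Amber 8·7=56. Service 550; fixed 258; total 808.
{Amber, Violet}: P→Amber 2·6=12, Q→Violet 5·19=95, R→Amber 6·19=114, S→Amber 5·17=85, T→Amber 5·5=25, U→Amber 5·25=125, V→Amber 8·7=56. Service 512; fixed 405; total 917.
{Red, Blue, Green, Amber, Violet}: service 470 + fixed 1294 = 1764
No other subset beats 673.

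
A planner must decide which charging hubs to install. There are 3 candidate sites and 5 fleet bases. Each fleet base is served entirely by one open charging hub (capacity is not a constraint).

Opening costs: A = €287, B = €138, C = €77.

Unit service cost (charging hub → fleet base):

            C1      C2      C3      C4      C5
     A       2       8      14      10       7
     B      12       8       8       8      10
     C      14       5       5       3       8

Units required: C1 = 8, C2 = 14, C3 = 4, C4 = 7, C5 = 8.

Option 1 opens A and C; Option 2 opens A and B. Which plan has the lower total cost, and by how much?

Option 1 is cheaper by 150.

Option 1: {A, C}: C1→A 2·8=16, C2→C 5·14=70, C3→C 5·4=20, C4→C 3·7=21, C5→A 7·8=56. Service 183; fixed 364; total 547.
Option 2: {A, B}: C1→A 2·8=16, C2→A 8·14=112, C3→B 8·4=32, C4→B 8·7=56, C5→A 7·8=56. Service 272; fixed 425; total 697.
Difference: |547 − 697| = 150.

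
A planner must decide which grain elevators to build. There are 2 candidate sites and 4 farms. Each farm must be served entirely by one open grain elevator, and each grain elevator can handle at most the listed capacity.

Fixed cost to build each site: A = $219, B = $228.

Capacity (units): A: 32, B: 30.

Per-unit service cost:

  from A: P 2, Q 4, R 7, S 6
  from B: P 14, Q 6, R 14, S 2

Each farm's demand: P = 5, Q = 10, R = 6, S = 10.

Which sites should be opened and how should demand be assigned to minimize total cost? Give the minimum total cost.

Minimum total cost: 371

Open {A}: P→A 2·5=10, Q→A 4·10=40, R→A 7·6=42, S→A 6·10=60.
Loads: A carries 31/32. Service 152; fixed 219; total 371.
Next best feasible plan costs 559.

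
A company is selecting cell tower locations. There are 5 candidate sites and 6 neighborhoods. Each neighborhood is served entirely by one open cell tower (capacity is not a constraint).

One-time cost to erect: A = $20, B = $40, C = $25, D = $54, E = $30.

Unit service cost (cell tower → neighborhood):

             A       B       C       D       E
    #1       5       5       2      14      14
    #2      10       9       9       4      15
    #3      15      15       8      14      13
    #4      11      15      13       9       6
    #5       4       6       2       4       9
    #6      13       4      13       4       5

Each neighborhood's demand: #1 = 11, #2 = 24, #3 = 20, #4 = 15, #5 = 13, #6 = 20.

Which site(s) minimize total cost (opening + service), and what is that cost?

For any fixed open set, each neighborhood goes to its cheapest open site; total = fixed + service.
{C, D, E}: #1→C 2·11=22, #2→D 4·24=96, #3→C 8·20=160, #4→E 6·15=90, #5→C 2·13=26, #6→D 4·20=80. Service 474; fixed 109; total 583.
{C, D}: #1→C 2·11=22, #2→D 4·24=96, #3→C 8·20=160, #4→D 9·15=135, #5→C 2·13=26, #6→D 4·20=80. Service 519; fixed 79; total 598.
{A, C, D, E}: service 474 + fixed 129 = 603
{A, B, C, D, E}: service 474 + fixed 169 = 643
No other subset beats 583.

Open C, D and E; minimum total cost 583.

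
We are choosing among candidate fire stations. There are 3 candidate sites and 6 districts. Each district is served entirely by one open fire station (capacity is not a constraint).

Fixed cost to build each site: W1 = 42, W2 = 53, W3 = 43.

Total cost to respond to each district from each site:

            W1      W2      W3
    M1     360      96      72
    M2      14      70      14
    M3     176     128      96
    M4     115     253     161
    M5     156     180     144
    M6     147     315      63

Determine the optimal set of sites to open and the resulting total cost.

For any fixed open set, each district goes to its cheapest open site; total = fixed + service.
{W1, W3}: M1→W3 72, M2→W1 14, M3→W3 96, M4→W1 115, M5→W3 144, M6→W3 63. Service 504; fixed 85; total 589.
{W3}: M1→W3 72, M2→W3 14, M3→W3 96, M4→W3 161, M5→W3 144, M6→W3 63. Service 550; fixed 43; total 593.
{W1, W2, W3}: service 504 + fixed 138 = 642
{W1}: service 968 + fixed 42 = 1010
No other subset beats 589.

Open W1 and W3; minimum total cost 589.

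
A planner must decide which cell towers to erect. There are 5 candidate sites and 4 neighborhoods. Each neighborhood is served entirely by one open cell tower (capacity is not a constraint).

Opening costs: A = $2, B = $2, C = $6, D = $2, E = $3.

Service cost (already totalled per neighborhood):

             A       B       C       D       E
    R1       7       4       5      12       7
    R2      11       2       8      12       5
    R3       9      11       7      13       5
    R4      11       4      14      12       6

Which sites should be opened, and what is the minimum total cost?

For any fixed open set, each neighborhood goes to its cheapest open site; total = fixed + service.
{B, E}: R1→B 4, R2→B 2, R3→E 5, R4→B 4. Service 15; fixed 5; total 20.
{A, B, E}: service 15 + fixed 7 = 22
{B, D, E}: service 15 + fixed 7 = 22
{A, B, C, D, E}: service 15 + fixed 15 = 30
No other subset beats 20.

Open B and E; minimum total cost 20.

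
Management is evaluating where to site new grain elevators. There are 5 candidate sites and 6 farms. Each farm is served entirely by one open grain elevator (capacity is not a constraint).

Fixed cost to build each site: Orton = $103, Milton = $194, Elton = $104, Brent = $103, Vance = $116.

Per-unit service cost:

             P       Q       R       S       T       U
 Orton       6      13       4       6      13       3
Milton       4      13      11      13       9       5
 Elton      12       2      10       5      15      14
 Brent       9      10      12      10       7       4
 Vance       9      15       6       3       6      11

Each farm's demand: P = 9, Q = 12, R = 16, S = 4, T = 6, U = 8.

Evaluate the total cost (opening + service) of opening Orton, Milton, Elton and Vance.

Total cost: 713

Each farm is assigned to its cheapest site among the open ones.
{Orton, Milton, Elton, Vance}: P→Milton 4·9=36, Q→Elton 2·12=24, R→Orton 4·16=64, S→Vance 3·4=12, T→Vance 6·6=36, U→Orton 3·8=24. Service 196; fixed 517; total 713.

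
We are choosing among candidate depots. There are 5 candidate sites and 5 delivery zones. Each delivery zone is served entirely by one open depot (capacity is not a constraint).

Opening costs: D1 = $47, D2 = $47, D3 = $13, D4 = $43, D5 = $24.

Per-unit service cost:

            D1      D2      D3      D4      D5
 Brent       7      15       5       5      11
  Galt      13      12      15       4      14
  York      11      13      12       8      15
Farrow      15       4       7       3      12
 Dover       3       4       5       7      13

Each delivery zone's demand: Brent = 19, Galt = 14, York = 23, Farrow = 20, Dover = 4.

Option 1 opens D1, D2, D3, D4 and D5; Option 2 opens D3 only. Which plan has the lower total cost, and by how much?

Option 1: {D1, D2, D3, D4, D5}: Brent→D3 5·19=95, Galt→D4 4·14=56, York→D4 8·23=184, Farrow→D4 3·20=60, Dover→D1 3·4=12. Service 407; fixed 174; total 581.
Option 2: {D3}: Brent→D3 5·19=95, Galt→D3 15·14=210, York→D3 12·23=276, Farrow→D3 7·20=140, Dover→D3 5·4=20. Service 741; fixed 13; total 754.
Difference: |581 − 754| = 173.

Option 1 is cheaper by 173.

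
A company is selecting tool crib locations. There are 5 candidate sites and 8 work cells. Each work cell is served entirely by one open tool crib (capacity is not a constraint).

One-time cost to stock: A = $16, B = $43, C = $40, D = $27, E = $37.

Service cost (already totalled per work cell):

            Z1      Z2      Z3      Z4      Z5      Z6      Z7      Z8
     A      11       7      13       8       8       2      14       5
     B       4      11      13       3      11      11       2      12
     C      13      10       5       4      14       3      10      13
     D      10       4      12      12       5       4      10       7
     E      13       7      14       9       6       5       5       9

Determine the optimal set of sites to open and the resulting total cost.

Open A only; minimum total cost 84.

For any fixed open set, each work cell goes to its cheapest open site; total = fixed + service.
{A}: Z1→A 11, Z2→A 7, Z3→A 13, Z4→A 8, Z5→A 8, Z6→A 2, Z7→A 14, Z8→A 5. Service 68; fixed 16; total 84.
{D}: Z1→D 10, Z2→D 4, Z3→D 12, Z4→D 12, Z5→D 5, Z6→D 4, Z7→D 10, Z8→D 7. Service 64; fixed 27; total 91.
{A, D}: service 56 + fixed 43 = 99
{A, B, C, D, E}: service 30 + fixed 163 = 193
No other subset beats 84.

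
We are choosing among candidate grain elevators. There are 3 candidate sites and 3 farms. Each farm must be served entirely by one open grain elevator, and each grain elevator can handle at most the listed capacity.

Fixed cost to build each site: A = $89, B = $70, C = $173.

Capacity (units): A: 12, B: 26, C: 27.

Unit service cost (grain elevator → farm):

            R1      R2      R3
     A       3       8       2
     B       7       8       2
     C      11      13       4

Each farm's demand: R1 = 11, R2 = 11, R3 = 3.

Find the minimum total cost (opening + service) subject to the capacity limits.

Minimum total cost: 241

Open {B}: R1→B 7·11=77, R2→B 8·11=88, R3→B 2·3=6.
Loads: B carries 25/26. Service 171; fixed 70; total 241.
Next best feasible plan costs 286.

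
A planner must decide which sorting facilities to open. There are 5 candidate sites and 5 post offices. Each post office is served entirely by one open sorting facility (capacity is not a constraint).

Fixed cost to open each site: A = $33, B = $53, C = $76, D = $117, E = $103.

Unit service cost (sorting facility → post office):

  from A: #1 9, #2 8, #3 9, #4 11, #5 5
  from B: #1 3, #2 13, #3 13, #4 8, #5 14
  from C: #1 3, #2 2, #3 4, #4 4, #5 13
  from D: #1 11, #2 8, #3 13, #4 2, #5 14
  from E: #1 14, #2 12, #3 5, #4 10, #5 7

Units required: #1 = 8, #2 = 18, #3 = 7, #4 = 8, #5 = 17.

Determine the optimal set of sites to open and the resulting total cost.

Open A and C; minimum total cost 314.

For any fixed open set, each post office goes to its cheapest open site; total = fixed + service.
{A, C}: #1→C 3·8=24, #2→C 2·18=36, #3→C 4·7=28, #4→C 4·8=32, #5→A 5·17=85. Service 205; fixed 109; total 314.
{A, B, C}: service 205 + fixed 162 = 367
{A, C, D}: service 189 + fixed 226 = 415
{A, B, C, D, E}: service 189 + fixed 382 = 571
No other subset beats 314.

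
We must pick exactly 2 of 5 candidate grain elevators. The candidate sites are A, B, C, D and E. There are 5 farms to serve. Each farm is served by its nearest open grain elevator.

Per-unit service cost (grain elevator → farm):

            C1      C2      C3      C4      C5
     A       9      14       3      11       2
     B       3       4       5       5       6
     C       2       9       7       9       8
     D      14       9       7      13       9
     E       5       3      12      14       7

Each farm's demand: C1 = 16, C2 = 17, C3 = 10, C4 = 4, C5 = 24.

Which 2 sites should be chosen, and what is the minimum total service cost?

Choose A and B; total service cost 214.

With exactly 2 open, each farm uses its cheapest among the chosen.
{A, B}: C1→B 3·16=48, C2→B 4·17=68, C3→A 3·10=30, C4→B 5·4=20, C5→A 2·24=48. Service cost 214.
{A, E}: service cost 253
{A, C}: service cost 299
Among all 10 size-2 choices, {A, B} is lowest.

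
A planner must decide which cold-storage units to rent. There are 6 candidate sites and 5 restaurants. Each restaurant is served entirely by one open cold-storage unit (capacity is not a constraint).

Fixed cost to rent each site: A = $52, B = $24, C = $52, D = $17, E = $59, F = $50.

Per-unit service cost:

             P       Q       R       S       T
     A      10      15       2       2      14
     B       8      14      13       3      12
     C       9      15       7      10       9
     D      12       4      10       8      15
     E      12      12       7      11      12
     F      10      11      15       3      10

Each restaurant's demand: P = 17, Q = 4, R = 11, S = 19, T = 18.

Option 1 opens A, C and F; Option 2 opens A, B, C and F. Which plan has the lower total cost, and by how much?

Option 1: {A, C, F}: P→C 9·17=153, Q→F 11·4=44, R→A 2·11=22, S→A 2·19=38, T→C 9·18=162. Service 419; fixed 154; total 573.
Option 2: {A, B, C, F}: P→B 8·17=136, Q→F 11·4=44, R→A 2·11=22, S→A 2·19=38, T→C 9·18=162. Service 402; fixed 178; total 580.
Difference: |573 − 580| = 7.

Option 1 is cheaper by 7.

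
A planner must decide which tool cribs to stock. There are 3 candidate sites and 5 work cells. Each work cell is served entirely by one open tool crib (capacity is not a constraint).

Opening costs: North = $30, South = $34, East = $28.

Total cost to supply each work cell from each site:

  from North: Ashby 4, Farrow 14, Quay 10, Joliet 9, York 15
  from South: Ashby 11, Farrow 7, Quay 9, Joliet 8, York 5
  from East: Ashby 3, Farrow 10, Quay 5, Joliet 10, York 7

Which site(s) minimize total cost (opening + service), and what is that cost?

Open East only; minimum total cost 63.

For any fixed open set, each work cell goes to its cheapest open site; total = fixed + service.
{East}: Ashby→East 3, Farrow→East 10, Quay→East 5, Joliet→East 10, York→East 7. Service 35; fixed 28; total 63.
{South}: Ashby→South 11, Farrow→South 7, Quay→South 9, Joliet→South 8, York→South 5. Service 40; fixed 34; total 74.
{North}: service 52 + fixed 30 = 82
{North, South, East}: service 28 + fixed 92 = 120
No other subset beats 63.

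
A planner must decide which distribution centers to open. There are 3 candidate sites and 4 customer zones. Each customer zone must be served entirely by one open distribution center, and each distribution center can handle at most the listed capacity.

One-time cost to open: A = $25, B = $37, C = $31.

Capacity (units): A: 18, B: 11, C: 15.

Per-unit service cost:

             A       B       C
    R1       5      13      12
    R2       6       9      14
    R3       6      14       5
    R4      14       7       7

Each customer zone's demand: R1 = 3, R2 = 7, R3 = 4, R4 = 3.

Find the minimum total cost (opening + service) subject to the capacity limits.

Minimum total cost: 148

Open {A}: R1→A 5·3=15, R2→A 6·7=42, R3→A 6·4=24, R4→A 14·3=42.
Loads: A carries 17/18. Service 123; fixed 25; total 148.
Next best feasible plan costs 154.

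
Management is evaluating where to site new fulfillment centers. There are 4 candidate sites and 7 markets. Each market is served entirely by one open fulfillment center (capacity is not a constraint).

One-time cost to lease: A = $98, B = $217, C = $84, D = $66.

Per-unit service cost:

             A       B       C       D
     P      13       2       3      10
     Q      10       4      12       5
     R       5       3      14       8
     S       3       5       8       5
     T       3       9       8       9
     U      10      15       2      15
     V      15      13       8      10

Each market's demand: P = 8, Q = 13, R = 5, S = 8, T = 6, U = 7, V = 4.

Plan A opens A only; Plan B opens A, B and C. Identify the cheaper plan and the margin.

Plan A is cheaper by 41.

Plan A: {A}: P→A 13·8=104, Q→A 10·13=130, R→A 5·5=25, S→A 3·8=24, T→A 3·6=18, U→A 10·7=70, V→A 15·4=60. Service 431; fixed 98; total 529.
Plan B: {A, B, C}: P→B 2·8=16, Q→B 4·13=52, R→B 3·5=15, S→A 3·8=24, T→A 3·6=18, U→C 2·7=14, V→C 8·4=32. Service 171; fixed 399; total 570.
Difference: |529 − 570| = 41.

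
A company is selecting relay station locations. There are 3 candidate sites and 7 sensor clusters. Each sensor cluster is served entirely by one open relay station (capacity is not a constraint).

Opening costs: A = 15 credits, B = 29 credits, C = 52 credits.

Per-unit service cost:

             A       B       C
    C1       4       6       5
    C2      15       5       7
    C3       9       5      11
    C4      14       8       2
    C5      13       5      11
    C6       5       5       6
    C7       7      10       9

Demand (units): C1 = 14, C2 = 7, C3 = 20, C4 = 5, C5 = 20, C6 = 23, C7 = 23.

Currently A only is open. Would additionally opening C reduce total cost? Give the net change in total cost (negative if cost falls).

Yes — net change −104 (cost falls by 104).

Current service cost with {A}: 947.
Adding C: each sensor cluster re-picks its cheapest; new service cost 791, saving 156.
Extra fixed cost: 52. Net change = 52 − 156 = -104.
(Totals: 962 → 858.)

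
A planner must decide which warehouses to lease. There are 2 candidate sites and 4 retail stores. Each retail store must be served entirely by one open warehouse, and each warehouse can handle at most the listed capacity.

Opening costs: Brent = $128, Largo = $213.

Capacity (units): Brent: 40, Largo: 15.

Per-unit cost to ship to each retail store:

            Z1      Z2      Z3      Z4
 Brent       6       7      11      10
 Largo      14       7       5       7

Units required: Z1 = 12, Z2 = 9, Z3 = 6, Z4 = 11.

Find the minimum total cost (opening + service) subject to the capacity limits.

Open {Brent}: Z1→Brent 6·12=72, Z2→Brent 7·9=63, Z3→Brent 11·6=66, Z4→Brent 10·11=110.
Loads: Brent carries 38/40. Service 311; fixed 128; total 439.
Next best feasible plan costs 616.

Minimum total cost: 439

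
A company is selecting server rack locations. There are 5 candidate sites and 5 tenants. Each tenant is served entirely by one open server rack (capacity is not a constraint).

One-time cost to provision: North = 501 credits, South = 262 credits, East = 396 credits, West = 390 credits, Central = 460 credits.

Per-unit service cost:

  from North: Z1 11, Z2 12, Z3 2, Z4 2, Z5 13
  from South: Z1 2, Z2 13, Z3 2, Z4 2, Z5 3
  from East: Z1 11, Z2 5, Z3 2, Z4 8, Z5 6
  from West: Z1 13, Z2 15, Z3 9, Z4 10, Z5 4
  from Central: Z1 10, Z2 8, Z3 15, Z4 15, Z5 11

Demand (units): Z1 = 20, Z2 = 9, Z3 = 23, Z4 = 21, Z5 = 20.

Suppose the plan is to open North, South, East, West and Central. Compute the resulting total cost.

Each tenant is assigned to its cheapest site among the open ones.
{North, South, East, West, Central}: Z1→South 2·20=40, Z2→East 5·9=45, Z3→North 2·23=46, Z4→North 2·21=42, Z5→South 3·20=60. Service 233; fixed 2009; total 2242.

Total cost: 2242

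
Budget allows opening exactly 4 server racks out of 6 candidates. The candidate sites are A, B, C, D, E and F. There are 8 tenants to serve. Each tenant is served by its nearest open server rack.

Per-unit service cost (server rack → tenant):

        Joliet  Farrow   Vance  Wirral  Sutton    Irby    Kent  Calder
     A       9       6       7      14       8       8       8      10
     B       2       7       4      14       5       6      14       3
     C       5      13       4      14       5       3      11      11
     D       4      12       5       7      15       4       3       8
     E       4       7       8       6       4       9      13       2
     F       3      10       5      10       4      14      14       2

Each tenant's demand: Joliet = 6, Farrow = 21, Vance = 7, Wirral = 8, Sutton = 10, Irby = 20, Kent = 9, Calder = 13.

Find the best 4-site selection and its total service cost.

Choose A, C, D and E; total service cost 379.

With exactly 4 open, each tenant uses its cheapest among the chosen.
{A, C, D, E}: Joliet→D 4·6=24, Farrow→A 6·21=126, Vance→C 4·7=28, Wirral→E 6·8=48, Sutton→E 4·10=40, Irby→C 3·20=60, Kent→D 3·9=27, Calder→E 2·13=26. Service cost 379.
{A, C, D, F}: service cost 381
{A, B, D, E}: service cost 387
Among all 15 size-4 choices, {A, C, D, E} is lowest.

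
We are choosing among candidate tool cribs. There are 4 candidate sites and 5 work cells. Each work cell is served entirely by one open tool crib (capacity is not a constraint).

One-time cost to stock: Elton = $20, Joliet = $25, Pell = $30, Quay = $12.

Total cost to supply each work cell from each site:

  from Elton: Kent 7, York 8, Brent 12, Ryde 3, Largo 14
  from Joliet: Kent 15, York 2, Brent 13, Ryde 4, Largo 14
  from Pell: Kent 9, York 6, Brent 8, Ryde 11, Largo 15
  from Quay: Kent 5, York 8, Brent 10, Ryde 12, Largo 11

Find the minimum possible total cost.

Minimum total cost: 58

For any fixed open set, each work cell goes to its cheapest open site; total = fixed + service.
{Quay}: Kent→Quay 5, York→Quay 8, Brent→Quay 10, Ryde→Quay 12, Largo→Quay 11. Service 46; fixed 12; total 58.
{Elton}: service 44 + fixed 20 = 64
{Elton, Quay}: Kent→Quay 5, York→Elton 8, Brent→Quay 10, Ryde→Elton 3, Largo→Quay 11. Service 37; fixed 32; total 69.
{Elton, Joliet, Pell, Quay}: service 29 + fixed 87 = 116
No other subset beats 58.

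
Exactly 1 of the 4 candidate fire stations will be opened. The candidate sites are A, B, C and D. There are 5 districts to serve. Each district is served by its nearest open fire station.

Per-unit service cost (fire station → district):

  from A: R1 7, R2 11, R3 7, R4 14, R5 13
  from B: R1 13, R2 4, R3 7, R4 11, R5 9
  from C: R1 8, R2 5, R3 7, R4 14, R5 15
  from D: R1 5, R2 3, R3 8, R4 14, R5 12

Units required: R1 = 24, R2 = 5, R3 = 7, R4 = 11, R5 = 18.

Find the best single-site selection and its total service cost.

Choose D only; total service cost 561.

With exactly 1 open, each district uses its cheapest among the chosen.
{D}: R1→D 5·24=120, R2→D 3·5=15, R3→D 8·7=56, R4→D 14·11=154, R5→D 12·18=216. Service cost 561.
{A}: service cost 660
{B}: service cost 664
Among all 4 size-1 choices, {D} is lowest.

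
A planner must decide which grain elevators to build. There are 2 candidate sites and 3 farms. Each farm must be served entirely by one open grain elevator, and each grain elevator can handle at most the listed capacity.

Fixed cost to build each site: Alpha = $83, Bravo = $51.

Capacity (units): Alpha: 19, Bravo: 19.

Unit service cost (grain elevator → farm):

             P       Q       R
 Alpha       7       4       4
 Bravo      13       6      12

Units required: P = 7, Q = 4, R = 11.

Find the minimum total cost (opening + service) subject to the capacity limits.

Minimum total cost: 251

Open {Alpha, Bravo}: P→Alpha 7·7=49, Q→Bravo 6·4=24, R→Alpha 4·11=44.
Loads: Alpha carries 18/19, Bravo carries 4/19. Service 117; fixed 134; total 251.
Next best feasible plan costs 285.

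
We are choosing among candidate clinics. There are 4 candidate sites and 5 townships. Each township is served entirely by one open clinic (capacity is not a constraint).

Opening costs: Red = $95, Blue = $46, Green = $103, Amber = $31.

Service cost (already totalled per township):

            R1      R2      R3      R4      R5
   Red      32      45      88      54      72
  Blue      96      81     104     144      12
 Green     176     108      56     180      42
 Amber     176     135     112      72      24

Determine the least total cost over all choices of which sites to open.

Minimum total cost: 369

For any fixed open set, each township goes to its cheapest open site; total = fixed + service.
{Red, Amber}: R1→Red 32, R2→Red 45, R3→Red 88, R4→Red 54, R5→Amber 24. Service 243; fixed 126; total 369.
{Red, Blue}: R1→Red 32, R2→Red 45, R3→Red 88, R4→Red 54, R5→Blue 12. Service 231; fixed 141; total 372.
{Red}: R1→Red 32, R2→Red 45, R3→Red 88, R4→Red 54, R5→Red 72. Service 291; fixed 95; total 386.
{Red, Blue, Green, Amber}: R1→Red 32, R2→Red 45, R3→Green 56, R4→Red 54, R5→Blue 12. Service 199; fixed 275; total 474.
No other subset beats 369.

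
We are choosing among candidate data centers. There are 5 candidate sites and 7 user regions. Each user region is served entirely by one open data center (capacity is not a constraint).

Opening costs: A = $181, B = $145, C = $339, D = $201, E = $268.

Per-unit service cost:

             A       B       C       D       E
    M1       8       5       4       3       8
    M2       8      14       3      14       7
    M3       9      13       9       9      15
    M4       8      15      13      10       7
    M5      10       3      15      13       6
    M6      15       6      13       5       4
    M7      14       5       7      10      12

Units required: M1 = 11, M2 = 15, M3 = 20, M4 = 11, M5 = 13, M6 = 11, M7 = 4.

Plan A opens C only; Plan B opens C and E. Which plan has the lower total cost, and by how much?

Plan B is cheaper by 14.

Plan A: {C}: M1→C 4·11=44, M2→C 3·15=45, M3→C 9·20=180, M4→C 13·11=143, M5→C 15·13=195, M6→C 13·11=143, M7→C 7·4=28. Service 778; fixed 339; total 1117.
Plan B: {C, E}: M1→C 4·11=44, M2→C 3·15=45, M3→C 9·20=180, M4→E 7·11=77, M5→E 6·13=78, M6→E 4·11=44, M7→C 7·4=28. Service 496; fixed 607; total 1103.
Difference: |1117 − 1103| = 14.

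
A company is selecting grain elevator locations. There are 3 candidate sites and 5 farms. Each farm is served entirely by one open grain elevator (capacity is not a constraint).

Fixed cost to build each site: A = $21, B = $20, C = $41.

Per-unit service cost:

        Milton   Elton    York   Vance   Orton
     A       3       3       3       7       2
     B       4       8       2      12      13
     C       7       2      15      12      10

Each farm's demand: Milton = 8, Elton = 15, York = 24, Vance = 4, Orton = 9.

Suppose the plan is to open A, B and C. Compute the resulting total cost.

Total cost: 230

Each farm is assigned to its cheapest site among the open ones.
{A, B, C}: Milton→A 3·8=24, Elton→C 2·15=30, York→B 2·24=48, Vance→A 7·4=28, Orton→A 2·9=18. Service 148; fixed 82; total 230.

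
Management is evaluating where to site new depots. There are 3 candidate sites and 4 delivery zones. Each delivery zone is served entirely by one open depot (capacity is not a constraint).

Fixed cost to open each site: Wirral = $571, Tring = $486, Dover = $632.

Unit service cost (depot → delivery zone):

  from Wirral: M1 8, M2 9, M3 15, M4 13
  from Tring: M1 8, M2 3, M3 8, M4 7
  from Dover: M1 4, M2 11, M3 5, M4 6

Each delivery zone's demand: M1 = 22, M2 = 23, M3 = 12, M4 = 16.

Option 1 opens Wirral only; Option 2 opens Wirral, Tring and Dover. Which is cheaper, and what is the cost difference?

Option 1 is cheaper by 660.

Option 1: {Wirral}: M1→Wirral 8·22=176, M2→Wirral 9·23=207, M3→Wirral 15·12=180, M4→Wirral 13·16=208. Service 771; fixed 571; total 1342.
Option 2: {Wirral, Tring, Dover}: M1→Dover 4·22=88, M2→Tring 3·23=69, M3→Dover 5·12=60, M4→Dover 6·16=96. Service 313; fixed 1689; total 2002.
Difference: |1342 − 2002| = 660.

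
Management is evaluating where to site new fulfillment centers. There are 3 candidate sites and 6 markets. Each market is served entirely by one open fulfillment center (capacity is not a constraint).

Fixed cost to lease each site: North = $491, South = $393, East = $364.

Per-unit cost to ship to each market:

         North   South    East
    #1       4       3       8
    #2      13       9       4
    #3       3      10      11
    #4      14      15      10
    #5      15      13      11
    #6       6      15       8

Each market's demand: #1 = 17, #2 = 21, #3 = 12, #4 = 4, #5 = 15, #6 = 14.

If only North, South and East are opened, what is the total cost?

Total cost: 1708

Each market is assigned to its cheapest site among the open ones.
{North, South, East}: #1→South 3·17=51, #2→East 4·21=84, #3→North 3·12=36, #4→East 10·4=40, #5→East 11·15=165, #6→North 6·14=84. Service 460; fixed 1248; total 1708.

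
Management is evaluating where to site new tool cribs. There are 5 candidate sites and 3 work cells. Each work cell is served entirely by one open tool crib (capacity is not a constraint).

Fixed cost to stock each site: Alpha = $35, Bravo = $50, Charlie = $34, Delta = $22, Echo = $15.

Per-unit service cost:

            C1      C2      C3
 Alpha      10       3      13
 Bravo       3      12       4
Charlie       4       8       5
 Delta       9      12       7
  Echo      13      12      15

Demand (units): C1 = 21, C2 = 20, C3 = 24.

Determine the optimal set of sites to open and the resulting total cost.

Open Alpha and Bravo; minimum total cost 304.

For any fixed open set, each work cell goes to its cheapest open site; total = fixed + service.
{Alpha, Bravo}: C1→Bravo 3·21=63, C2→Alpha 3·20=60, C3→Bravo 4·24=96. Service 219; fixed 85; total 304.
{Alpha, Bravo, Echo}: service 219 + fixed 100 = 319
{Alpha, Bravo, Delta}: service 219 + fixed 107 = 326
{Alpha, Bravo, Charlie, Delta, Echo}: C1→Bravo 3·21=63, C2→Alpha 3·20=60, C3→Bravo 4·24=96. Service 219; fixed 156; total 375.
No other subset beats 304.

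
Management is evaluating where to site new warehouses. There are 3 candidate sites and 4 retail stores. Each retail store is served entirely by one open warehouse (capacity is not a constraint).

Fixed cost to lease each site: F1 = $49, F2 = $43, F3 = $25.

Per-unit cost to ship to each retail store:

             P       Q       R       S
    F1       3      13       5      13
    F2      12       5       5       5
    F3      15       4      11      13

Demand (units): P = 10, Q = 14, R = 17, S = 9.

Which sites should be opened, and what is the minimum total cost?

For any fixed open set, each retail store goes to its cheapest open site; total = fixed + service.
{F1, F2}: P→F1 3·10=30, Q→F2 5·14=70, R→F1 5·17=85, S→F2 5·9=45. Service 230; fixed 92; total 322.
{F1, F2, F3}: P→F1 3·10=30, Q→F3 4·14=56, R→F1 5·17=85, S→F2 5·9=45. Service 216; fixed 117; total 333.
{F1, F3}: service 288 + fixed 74 = 362
{F3}: P→F3 15·10=150, Q→F3 4·14=56, R→F3 11·17=187, S→F3 13·9=117. Service 510; fixed 25; total 535.
(All 7 nonempty subsets were checked; F1 and F2 is lowest.)

Open F1 and F2; minimum total cost 322.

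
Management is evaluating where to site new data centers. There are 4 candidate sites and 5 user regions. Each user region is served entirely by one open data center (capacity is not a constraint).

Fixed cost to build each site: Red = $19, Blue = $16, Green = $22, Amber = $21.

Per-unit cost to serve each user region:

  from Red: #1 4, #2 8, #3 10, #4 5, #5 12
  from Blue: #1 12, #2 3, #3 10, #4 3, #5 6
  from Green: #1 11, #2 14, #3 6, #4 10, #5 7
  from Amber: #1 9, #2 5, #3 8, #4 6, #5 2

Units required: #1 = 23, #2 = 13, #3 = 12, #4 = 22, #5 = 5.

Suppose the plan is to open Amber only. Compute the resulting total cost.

Total cost: 531

Each user region is assigned to its cheapest site among the open ones.
{Amber}: #1→Amber 9·23=207, #2→Amber 5·13=65, #3→Amber 8·12=96, #4→Amber 6·22=132, #5→Amber 2·5=10. Service 510; fixed 21; total 531.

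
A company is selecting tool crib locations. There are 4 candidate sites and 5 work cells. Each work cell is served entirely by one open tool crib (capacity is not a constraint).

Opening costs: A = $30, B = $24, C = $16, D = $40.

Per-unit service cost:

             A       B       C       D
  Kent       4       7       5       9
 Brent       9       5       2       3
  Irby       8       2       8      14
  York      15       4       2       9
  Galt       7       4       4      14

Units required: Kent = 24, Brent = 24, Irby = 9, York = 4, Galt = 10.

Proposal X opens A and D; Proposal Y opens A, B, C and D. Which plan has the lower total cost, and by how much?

Proposal X: {A, D}: Kent→A 4·24=96, Brent→D 3·24=72, Irby→A 8·9=72, York→D 9·4=36, Galt→A 7·10=70. Service 346; fixed 70; total 416.
Proposal Y: {A, B, C, D}: Kent→A 4·24=96, Brent→C 2·24=48, Irby→B 2·9=18, York→C 2·4=8, Galt→B 4·10=40. Service 210; fixed 110; total 320.
Difference: |416 − 320| = 96.

Proposal Y is cheaper by 96.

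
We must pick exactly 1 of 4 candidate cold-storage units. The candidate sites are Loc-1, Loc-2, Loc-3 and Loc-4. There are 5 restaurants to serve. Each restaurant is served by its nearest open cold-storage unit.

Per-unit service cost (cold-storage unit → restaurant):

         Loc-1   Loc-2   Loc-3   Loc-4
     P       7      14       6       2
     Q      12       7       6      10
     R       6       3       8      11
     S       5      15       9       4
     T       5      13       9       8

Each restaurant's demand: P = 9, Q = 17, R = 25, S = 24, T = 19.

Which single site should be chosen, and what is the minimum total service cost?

Choose Loc-1 only; total service cost 632.

With exactly 1 open, each restaurant uses its cheapest among the chosen.
{Loc-1}: P→Loc-1 7·9=63, Q→Loc-1 12·17=204, R→Loc-1 6·25=150, S→Loc-1 5·24=120, T→Loc-1 5·19=95. Service cost 632.
{Loc-4}: service cost 711
{Loc-3}: service cost 743
Among all 4 size-1 choices, {Loc-1} is lowest.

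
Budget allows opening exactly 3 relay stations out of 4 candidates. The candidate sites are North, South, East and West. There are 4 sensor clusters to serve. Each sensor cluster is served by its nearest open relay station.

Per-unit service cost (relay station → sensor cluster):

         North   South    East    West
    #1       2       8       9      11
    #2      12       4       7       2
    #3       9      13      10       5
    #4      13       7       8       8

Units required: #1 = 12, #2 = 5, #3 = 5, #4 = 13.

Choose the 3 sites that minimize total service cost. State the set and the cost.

Choose North, South and West; total service cost 150.

With exactly 3 open, each sensor cluster uses its cheapest among the chosen.
{North, South, West}: #1→North 2·12=24, #2→West 2·5=10, #3→West 5·5=25, #4→South 7·13=91. Service cost 150.
{North, East, West}: service cost 163
{North, South, East}: service cost 180
Among all 4 size-3 choices, {North, South, West} is lowest.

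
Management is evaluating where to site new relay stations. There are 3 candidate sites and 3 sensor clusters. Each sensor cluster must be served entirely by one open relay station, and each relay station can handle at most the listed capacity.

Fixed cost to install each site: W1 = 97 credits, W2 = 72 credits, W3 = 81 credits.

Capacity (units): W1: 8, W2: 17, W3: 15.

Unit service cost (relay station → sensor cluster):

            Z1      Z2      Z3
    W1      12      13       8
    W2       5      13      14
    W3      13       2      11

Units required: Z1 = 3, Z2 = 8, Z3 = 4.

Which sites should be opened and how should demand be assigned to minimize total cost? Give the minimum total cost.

Minimum total cost: 180

Open {W3}: Z1→W3 13·3=39, Z2→W3 2·8=16, Z3→W3 11·4=44.
Loads: W3 carries 15/15. Service 99; fixed 81; total 180.
Next best feasible plan costs 228.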